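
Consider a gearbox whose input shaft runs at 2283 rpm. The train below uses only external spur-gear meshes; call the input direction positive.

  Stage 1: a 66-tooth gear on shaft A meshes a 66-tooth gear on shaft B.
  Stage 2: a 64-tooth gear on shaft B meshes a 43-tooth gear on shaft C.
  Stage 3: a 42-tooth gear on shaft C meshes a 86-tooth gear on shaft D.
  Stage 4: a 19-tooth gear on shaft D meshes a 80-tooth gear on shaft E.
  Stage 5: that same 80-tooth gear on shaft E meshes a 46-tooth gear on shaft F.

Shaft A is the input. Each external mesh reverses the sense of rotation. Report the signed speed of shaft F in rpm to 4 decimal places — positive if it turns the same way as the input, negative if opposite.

Stage 1 [66T→66T]: ω = 2283.0000×66/66 = 2283.0000 rpm, dir flips to −; running = −2283.0000
Stage 2 [64T→43T]: ω = 2283.0000×64/43 = 3397.9535 rpm, dir flips to +; running = +3397.9535
Stage 3 [42T→86T]: ω = 3397.9535×42/86 = 1659.4657 rpm, dir flips to −; running = −1659.4657
Stage 4 [19T→80T]: ω = 1659.4657×19/80 = 394.1231 rpm, dir flips to +; running = +394.1231
Stage 5 [80T→46T]: ω = 394.1231×80/46 = 685.4315 rpm, dir flips to −; running = −685.4315

-685.4315 rpm (opposite to input, |ω| = 685.4315 rpm)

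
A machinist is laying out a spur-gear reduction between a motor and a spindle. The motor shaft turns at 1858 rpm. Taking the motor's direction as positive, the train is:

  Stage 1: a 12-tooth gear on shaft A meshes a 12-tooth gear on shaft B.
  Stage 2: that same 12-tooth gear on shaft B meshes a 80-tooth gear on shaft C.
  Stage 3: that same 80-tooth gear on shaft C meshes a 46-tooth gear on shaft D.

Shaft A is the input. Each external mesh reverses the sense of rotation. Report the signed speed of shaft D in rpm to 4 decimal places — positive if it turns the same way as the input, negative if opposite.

Stage 1 [12T→12T]: ω = 1858.0000×12/12 = 1858.0000 rpm, dir flips to −; running = −1858.0000
Stage 2 [12T→80T]: ω = 1858.0000×12/80 = 278.7000 rpm, dir flips to +; running = +278.7000
Stage 3 [80T→46T]: ω = 278.7000×80/46 = 484.6957 rpm, dir flips to −; running = −484.6957

-484.6957 rpm (opposite to input, |ω| = 484.6957 rpm)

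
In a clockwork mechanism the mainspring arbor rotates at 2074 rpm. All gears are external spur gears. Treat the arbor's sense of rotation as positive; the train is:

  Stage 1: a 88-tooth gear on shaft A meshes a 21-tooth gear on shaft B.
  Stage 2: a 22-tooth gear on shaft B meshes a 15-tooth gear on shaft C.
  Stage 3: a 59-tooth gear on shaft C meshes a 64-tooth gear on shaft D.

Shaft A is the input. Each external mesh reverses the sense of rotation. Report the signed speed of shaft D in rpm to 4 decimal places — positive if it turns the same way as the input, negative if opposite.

Stage 1 [88T→21T]: ω = 2074.0000×88/21 = 8691.0476 rpm, dir flips to −; running = −8691.0476
Stage 2 [22T→15T]: ω = 8691.0476×22/15 = 12746.8698 rpm, dir flips to +; running = +12746.8698
Stage 3 [59T→64T]: ω = 12746.8698×59/64 = 11751.0206 rpm, dir flips to −; running = −11751.0206

-11751.0206 rpm (opposite to input, |ω| = 11751.0206 rpm)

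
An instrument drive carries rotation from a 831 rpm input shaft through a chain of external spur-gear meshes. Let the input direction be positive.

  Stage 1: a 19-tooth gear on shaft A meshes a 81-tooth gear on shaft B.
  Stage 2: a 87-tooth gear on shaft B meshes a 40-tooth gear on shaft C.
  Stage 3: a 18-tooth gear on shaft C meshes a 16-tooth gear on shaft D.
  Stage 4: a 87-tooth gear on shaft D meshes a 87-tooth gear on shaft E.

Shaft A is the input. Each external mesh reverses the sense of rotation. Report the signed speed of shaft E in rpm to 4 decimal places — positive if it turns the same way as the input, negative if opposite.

+476.9594 rpm (same as input, |ω| = 476.9594 rpm)

Stage 1 [19T→81T]: ω = 831.0000×19/81 = 194.9259 rpm, dir flips to −; running = −194.9259
Stage 2 [87T→40T]: ω = 194.9259×87/40 = 423.9639 rpm, dir flips to +; running = +423.9639
Stage 3 [18T→16T]: ω = 423.9639×18/16 = 476.9594 rpm, dir flips to −; running = −476.9594
Stage 4 [87T→87T]: ω = 476.9594×87/87 = 476.9594 rpm, dir flips to +; running = +476.9594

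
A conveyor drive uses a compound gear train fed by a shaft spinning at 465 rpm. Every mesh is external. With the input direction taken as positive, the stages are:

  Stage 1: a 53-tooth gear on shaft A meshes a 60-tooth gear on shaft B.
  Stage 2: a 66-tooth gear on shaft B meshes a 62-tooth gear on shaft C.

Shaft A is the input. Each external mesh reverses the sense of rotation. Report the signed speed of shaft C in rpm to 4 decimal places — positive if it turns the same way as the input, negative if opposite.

Stage 1 [53T→60T]: ω = 465.0000×53/60 = 410.7500 rpm, dir flips to −; running = −410.7500
Stage 2 [66T→62T]: ω = 410.7500×66/62 = 437.2500 rpm, dir flips to +; running = +437.2500

+437.2500 rpm (same as input, |ω| = 437.2500 rpm)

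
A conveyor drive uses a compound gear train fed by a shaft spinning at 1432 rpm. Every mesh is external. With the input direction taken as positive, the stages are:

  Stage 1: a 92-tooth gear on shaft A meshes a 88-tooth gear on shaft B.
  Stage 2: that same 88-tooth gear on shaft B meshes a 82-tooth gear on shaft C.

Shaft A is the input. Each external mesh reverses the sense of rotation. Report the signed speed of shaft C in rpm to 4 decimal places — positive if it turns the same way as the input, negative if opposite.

Stage 1 [92T→88T]: ω = 1432.0000×92/88 = 1497.0909 rpm, dir flips to −; running = −1497.0909
Stage 2 [88T→82T]: ω = 1497.0909×88/82 = 1606.6341 rpm, dir flips to +; running = +1606.6341

+1606.6341 rpm (same as input, |ω| = 1606.6341 rpm)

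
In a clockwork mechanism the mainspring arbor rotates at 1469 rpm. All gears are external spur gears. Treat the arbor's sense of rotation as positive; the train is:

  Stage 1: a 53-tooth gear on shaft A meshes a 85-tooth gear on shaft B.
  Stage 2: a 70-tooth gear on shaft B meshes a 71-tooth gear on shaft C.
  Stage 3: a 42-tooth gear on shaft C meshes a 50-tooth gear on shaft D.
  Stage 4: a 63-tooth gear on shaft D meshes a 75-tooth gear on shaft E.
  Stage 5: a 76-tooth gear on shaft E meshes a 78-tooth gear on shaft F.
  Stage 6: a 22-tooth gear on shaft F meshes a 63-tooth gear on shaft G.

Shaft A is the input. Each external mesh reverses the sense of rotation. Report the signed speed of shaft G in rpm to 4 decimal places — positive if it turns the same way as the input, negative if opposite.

Stage 1 [53T→85T]: ω = 1469.0000×53/85 = 915.9647 rpm, dir flips to −; running = −915.9647
Stage 2 [70T→71T]: ω = 915.9647×70/71 = 903.0638 rpm, dir flips to +; running = +903.0638
Stage 3 [42T→50T]: ω = 903.0638×42/50 = 758.5736 rpm, dir flips to −; running = −758.5736
Stage 4 [63T→75T]: ω = 758.5736×63/75 = 637.2018 rpm, dir flips to +; running = +637.2018
Stage 5 [76T→78T]: ω = 637.2018×76/78 = 620.8633 rpm, dir flips to −; running = −620.8633
Stage 6 [22T→63T]: ω = 620.8633×22/63 = 216.8094 rpm, dir flips to +; running = +216.8094

+216.8094 rpm (same as input, |ω| = 216.8094 rpm)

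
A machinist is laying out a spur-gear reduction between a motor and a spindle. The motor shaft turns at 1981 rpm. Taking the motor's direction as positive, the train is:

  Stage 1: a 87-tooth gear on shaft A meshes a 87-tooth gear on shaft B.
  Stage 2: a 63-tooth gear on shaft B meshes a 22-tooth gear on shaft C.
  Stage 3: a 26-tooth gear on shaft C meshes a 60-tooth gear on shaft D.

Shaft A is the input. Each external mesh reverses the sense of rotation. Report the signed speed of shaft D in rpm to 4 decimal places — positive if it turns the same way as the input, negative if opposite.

Stage 1 [87T→87T]: ω = 1981.0000×87/87 = 1981.0000 rpm, dir flips to −; running = −1981.0000
Stage 2 [63T→22T]: ω = 1981.0000×63/22 = 5672.8636 rpm, dir flips to +; running = +5672.8636
Stage 3 [26T→60T]: ω = 5672.8636×26/60 = 2458.2409 rpm, dir flips to −; running = −2458.2409

-2458.2409 rpm (opposite to input, |ω| = 2458.2409 rpm)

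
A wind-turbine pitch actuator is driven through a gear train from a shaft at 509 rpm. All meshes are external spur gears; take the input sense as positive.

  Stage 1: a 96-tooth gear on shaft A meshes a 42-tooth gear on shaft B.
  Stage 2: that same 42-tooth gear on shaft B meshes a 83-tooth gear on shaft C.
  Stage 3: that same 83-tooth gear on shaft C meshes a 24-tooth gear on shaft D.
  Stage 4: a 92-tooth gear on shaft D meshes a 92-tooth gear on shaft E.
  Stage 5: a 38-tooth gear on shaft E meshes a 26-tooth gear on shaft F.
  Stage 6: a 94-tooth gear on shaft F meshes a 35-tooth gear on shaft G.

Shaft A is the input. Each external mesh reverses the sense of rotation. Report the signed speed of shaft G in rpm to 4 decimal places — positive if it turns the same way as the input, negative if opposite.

+7991.8593 rpm (same as input, |ω| = 7991.8593 rpm)

Stage 1 [96T→42T]: ω = 509.0000×96/42 = 1163.4286 rpm, dir flips to −; running = −1163.4286
Stage 2 [42T→83T]: ω = 1163.4286×42/83 = 588.7229 rpm, dir flips to +; running = +588.7229
Stage 3 [83T→24T]: ω = 588.7229×83/24 = 2036.0000 rpm, dir flips to −; running = −2036.0000
Stage 4 [92T→92T]: ω = 2036.0000×92/92 = 2036.0000 rpm, dir flips to +; running = +2036.0000
Stage 5 [38T→26T]: ω = 2036.0000×38/26 = 2975.6923 rpm, dir flips to −; running = −2975.6923
Stage 6 [94T→35T]: ω = 2975.6923×94/35 = 7991.8593 rpm, dir flips to +; running = +7991.8593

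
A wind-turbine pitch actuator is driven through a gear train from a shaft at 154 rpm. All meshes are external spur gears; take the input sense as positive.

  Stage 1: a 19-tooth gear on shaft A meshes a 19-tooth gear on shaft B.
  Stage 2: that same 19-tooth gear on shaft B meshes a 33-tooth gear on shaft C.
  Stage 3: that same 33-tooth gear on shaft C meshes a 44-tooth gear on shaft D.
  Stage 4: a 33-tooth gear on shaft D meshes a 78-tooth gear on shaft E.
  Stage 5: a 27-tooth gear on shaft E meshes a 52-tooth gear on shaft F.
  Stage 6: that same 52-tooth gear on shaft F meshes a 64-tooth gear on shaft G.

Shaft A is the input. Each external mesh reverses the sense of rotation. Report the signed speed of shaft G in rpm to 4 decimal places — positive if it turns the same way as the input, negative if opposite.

Stage 1 [19T→19T]: ω = 154.0000×19/19 = 154.0000 rpm, dir flips to −; running = −154.0000
Stage 2 [19T→33T]: ω = 154.0000×19/33 = 88.6667 rpm, dir flips to +; running = +88.6667
Stage 3 [33T→44T]: ω = 88.6667×33/44 = 66.5000 rpm, dir flips to −; running = −66.5000
Stage 4 [33T→78T]: ω = 66.5000×33/78 = 28.1346 rpm, dir flips to +; running = +28.1346
Stage 5 [27T→52T]: ω = 28.1346×27/52 = 14.6084 rpm, dir flips to −; running = −14.6084
Stage 6 [52T→64T]: ω = 14.6084×52/64 = 11.8693 rpm, dir flips to +; running = +11.8693

+11.8693 rpm (same as input, |ω| = 11.8693 rpm)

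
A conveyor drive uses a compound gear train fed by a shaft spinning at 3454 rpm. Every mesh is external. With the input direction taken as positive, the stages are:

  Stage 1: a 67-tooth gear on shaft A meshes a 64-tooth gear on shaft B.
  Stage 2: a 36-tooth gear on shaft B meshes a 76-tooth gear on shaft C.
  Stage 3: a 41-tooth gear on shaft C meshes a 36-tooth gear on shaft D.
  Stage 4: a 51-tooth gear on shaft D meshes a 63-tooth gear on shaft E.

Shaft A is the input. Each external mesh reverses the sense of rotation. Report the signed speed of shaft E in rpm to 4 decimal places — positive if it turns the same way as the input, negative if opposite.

Stage 1 [67T→64T]: ω = 3454.0000×67/64 = 3615.9062 rpm, dir flips to −; running = −3615.9062
Stage 2 [36T→76T]: ω = 3615.9062×36/76 = 1712.7977 rpm, dir flips to +; running = +1712.7977
Stage 3 [41T→36T]: ω = 1712.7977×41/36 = 1950.6863 rpm, dir flips to −; running = −1950.6863
Stage 4 [51T→63T]: ω = 1950.6863×51/63 = 1579.1270 rpm, dir flips to +; running = +1579.1270

+1579.1270 rpm (same as input, |ω| = 1579.1270 rpm)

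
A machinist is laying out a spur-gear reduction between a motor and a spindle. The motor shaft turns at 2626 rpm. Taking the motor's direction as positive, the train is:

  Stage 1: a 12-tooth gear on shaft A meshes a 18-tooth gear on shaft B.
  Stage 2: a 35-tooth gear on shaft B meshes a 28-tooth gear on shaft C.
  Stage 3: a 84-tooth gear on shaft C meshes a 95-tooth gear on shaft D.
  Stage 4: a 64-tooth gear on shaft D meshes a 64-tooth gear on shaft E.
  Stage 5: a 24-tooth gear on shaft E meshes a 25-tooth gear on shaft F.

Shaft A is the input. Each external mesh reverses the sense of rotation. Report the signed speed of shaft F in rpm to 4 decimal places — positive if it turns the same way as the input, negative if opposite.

-1857.5495 rpm (opposite to input, |ω| = 1857.5495 rpm)

Stage 1 [12T→18T]: ω = 2626.0000×12/18 = 1750.6667 rpm, dir flips to −; running = −1750.6667
Stage 2 [35T→28T]: ω = 1750.6667×35/28 = 2188.3333 rpm, dir flips to +; running = +2188.3333
Stage 3 [84T→95T]: ω = 2188.3333×84/95 = 1934.9474 rpm, dir flips to −; running = −1934.9474
Stage 4 [64T→64T]: ω = 1934.9474×64/64 = 1934.9474 rpm, dir flips to +; running = +1934.9474
Stage 5 [24T→25T]: ω = 1934.9474×24/25 = 1857.5495 rpm, dir flips to −; running = −1857.5495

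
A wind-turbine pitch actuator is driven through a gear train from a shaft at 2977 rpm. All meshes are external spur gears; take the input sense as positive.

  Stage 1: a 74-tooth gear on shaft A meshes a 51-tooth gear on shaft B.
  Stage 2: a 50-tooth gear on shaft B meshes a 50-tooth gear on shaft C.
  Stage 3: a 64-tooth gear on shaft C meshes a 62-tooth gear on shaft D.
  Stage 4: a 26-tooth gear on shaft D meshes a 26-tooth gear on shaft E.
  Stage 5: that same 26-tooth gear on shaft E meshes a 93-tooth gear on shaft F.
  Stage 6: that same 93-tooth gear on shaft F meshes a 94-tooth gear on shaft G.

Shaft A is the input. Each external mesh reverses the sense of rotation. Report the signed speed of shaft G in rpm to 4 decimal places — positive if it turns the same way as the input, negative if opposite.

+1233.3154 rpm (same as input, |ω| = 1233.3154 rpm)

Stage 1 [74T→51T]: ω = 2977.0000×74/51 = 4319.5686 rpm, dir flips to −; running = −4319.5686
Stage 2 [50T→50T]: ω = 4319.5686×50/50 = 4319.5686 rpm, dir flips to +; running = +4319.5686
Stage 3 [64T→62T]: ω = 4319.5686×64/62 = 4458.9096 rpm, dir flips to −; running = −4458.9096
Stage 4 [26T→26T]: ω = 4458.9096×26/26 = 4458.9096 rpm, dir flips to +; running = +4458.9096
Stage 5 [26T→93T]: ω = 4458.9096×26/93 = 1246.5769 rpm, dir flips to −; running = −1246.5769
Stage 6 [93T→94T]: ω = 1246.5769×93/94 = 1233.3154 rpm, dir flips to +; running = +1233.3154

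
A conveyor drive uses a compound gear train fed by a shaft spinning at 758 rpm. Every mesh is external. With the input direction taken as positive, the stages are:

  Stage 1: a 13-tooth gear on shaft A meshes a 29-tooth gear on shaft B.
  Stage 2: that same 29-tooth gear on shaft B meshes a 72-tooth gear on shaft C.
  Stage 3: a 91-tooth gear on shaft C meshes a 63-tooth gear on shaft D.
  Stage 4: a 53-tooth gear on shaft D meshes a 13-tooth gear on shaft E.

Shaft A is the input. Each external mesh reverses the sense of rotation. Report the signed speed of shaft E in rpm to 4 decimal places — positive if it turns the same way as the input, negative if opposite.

Stage 1 [13T→29T]: ω = 758.0000×13/29 = 339.7931 rpm, dir flips to −; running = −339.7931
Stage 2 [29T→72T]: ω = 339.7931×29/72 = 136.8611 rpm, dir flips to +; running = +136.8611
Stage 3 [91T→63T]: ω = 136.8611×91/63 = 197.6883 rpm, dir flips to −; running = −197.6883
Stage 4 [53T→13T]: ω = 197.6883×53/13 = 805.9599 rpm, dir flips to +; running = +805.9599

+805.9599 rpm (same as input, |ω| = 805.9599 rpm)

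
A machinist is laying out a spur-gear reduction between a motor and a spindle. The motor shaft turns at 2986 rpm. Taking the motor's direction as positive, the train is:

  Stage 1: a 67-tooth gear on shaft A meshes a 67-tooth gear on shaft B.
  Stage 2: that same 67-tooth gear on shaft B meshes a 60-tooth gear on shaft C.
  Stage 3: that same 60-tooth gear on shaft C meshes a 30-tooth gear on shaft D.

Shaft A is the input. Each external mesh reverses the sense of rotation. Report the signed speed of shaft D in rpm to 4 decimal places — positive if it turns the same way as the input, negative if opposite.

Stage 1 [67T→67T]: ω = 2986.0000×67/67 = 2986.0000 rpm, dir flips to −; running = −2986.0000
Stage 2 [67T→60T]: ω = 2986.0000×67/60 = 3334.3667 rpm, dir flips to +; running = +3334.3667
Stage 3 [60T→30T]: ω = 3334.3667×60/30 = 6668.7333 rpm, dir flips to −; running = −6668.7333

-6668.7333 rpm (opposite to input, |ω| = 6668.7333 rpm)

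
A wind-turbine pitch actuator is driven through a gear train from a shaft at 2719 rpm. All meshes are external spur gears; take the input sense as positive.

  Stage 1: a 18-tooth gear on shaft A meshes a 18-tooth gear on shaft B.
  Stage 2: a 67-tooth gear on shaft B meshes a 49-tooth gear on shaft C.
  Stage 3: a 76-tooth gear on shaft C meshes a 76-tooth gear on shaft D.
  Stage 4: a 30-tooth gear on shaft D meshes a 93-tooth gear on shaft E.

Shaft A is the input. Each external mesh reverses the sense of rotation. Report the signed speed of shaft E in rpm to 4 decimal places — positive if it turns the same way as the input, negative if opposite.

+1199.2956 rpm (same as input, |ω| = 1199.2956 rpm)

Stage 1 [18T→18T]: ω = 2719.0000×18/18 = 2719.0000 rpm, dir flips to −; running = −2719.0000
Stage 2 [67T→49T]: ω = 2719.0000×67/49 = 3717.8163 rpm, dir flips to +; running = +3717.8163
Stage 3 [76T→76T]: ω = 3717.8163×76/76 = 3717.8163 rpm, dir flips to −; running = −3717.8163
Stage 4 [30T→93T]: ω = 3717.8163×30/93 = 1199.2956 rpm, dir flips to +; running = +1199.2956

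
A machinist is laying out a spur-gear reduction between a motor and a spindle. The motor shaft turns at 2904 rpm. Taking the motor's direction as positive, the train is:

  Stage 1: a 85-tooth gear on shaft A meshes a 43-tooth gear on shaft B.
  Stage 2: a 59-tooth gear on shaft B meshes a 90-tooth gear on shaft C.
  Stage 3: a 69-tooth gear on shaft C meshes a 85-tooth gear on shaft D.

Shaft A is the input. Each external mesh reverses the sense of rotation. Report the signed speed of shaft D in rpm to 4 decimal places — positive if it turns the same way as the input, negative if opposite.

-3054.8279 rpm (opposite to input, |ω| = 3054.8279 rpm)

Stage 1 [85T→43T]: ω = 2904.0000×85/43 = 5740.4651 rpm, dir flips to −; running = −5740.4651
Stage 2 [59T→90T]: ω = 5740.4651×59/90 = 3763.1938 rpm, dir flips to +; running = +3763.1938
Stage 3 [69T→85T]: ω = 3763.1938×69/85 = 3054.8279 rpm, dir flips to −; running = −3054.8279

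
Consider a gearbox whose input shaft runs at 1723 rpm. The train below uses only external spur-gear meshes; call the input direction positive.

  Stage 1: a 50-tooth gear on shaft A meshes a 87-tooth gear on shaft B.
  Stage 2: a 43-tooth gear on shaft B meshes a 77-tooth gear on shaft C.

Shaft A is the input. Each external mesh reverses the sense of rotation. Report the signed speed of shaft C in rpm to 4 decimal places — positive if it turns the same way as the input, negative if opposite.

Stage 1 [50T→87T]: ω = 1723.0000×50/87 = 990.2299 rpm, dir flips to −; running = −990.2299
Stage 2 [43T→77T]: ω = 990.2299×43/77 = 552.9855 rpm, dir flips to +; running = +552.9855

+552.9855 rpm (same as input, |ω| = 552.9855 rpm)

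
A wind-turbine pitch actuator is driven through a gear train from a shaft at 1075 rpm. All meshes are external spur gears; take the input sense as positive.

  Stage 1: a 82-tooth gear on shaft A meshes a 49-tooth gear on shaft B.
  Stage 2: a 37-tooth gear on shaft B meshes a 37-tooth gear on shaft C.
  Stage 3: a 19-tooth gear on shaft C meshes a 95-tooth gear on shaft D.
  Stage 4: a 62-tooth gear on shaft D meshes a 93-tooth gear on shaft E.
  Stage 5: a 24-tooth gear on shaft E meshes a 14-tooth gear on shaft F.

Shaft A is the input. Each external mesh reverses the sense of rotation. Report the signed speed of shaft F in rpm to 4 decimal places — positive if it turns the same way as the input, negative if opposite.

-411.1953 rpm (opposite to input, |ω| = 411.1953 rpm)

Stage 1 [82T→49T]: ω = 1075.0000×82/49 = 1798.9796 rpm, dir flips to −; running = −1798.9796
Stage 2 [37T→37T]: ω = 1798.9796×37/37 = 1798.9796 rpm, dir flips to +; running = +1798.9796
Stage 3 [19T→95T]: ω = 1798.9796×19/95 = 359.7959 rpm, dir flips to −; running = −359.7959
Stage 4 [62T→93T]: ω = 359.7959×62/93 = 239.8639 rpm, dir flips to +; running = +239.8639
Stage 5 [24T→14T]: ω = 239.8639×24/14 = 411.1953 rpm, dir flips to −; running = −411.1953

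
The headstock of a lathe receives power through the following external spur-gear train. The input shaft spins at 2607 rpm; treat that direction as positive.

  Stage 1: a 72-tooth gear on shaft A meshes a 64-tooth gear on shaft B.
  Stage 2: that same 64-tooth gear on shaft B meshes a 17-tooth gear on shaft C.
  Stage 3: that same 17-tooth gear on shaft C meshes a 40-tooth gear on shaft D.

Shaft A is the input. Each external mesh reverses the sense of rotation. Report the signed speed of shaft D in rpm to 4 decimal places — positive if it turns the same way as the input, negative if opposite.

-4692.6000 rpm (opposite to input, |ω| = 4692.6000 rpm)

Stage 1 [72T→64T]: ω = 2607.0000×72/64 = 2932.8750 rpm, dir flips to −; running = −2932.8750
Stage 2 [64T→17T]: ω = 2932.8750×64/17 = 11041.4118 rpm, dir flips to +; running = +11041.4118
Stage 3 [17T→40T]: ω = 11041.4118×17/40 = 4692.6000 rpm, dir flips to −; running = −4692.6000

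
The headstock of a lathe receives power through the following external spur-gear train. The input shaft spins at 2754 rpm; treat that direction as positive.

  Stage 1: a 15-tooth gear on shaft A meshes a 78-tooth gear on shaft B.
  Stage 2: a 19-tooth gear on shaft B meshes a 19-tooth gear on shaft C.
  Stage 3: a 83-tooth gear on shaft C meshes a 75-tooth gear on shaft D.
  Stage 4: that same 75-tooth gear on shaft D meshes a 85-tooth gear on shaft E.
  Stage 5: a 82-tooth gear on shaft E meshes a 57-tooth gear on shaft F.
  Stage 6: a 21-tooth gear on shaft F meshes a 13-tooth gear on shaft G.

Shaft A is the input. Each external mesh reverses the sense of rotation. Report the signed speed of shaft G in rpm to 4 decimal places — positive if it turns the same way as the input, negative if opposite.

+1201.8069 rpm (same as input, |ω| = 1201.8069 rpm)

Stage 1 [15T→78T]: ω = 2754.0000×15/78 = 529.6154 rpm, dir flips to −; running = −529.6154
Stage 2 [19T→19T]: ω = 529.6154×19/19 = 529.6154 rpm, dir flips to +; running = +529.6154
Stage 3 [83T→75T]: ω = 529.6154×83/75 = 586.1077 rpm, dir flips to −; running = −586.1077
Stage 4 [75T→85T]: ω = 586.1077×75/85 = 517.1538 rpm, dir flips to +; running = +517.1538
Stage 5 [82T→57T]: ω = 517.1538×82/57 = 743.9757 rpm, dir flips to −; running = −743.9757
Stage 6 [21T→13T]: ω = 743.9757×21/13 = 1201.8069 rpm, dir flips to +; running = +1201.8069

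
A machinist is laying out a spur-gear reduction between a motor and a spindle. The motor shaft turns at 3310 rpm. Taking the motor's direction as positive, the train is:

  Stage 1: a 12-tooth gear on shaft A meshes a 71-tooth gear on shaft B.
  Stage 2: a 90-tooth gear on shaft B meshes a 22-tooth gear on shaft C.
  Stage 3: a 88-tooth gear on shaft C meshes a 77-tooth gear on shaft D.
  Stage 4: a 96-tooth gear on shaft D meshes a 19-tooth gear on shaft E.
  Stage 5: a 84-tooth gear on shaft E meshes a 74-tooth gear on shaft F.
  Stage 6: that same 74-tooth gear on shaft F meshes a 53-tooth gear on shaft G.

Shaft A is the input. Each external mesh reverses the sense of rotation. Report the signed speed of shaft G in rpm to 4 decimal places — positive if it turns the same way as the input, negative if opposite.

Stage 1 [12T→71T]: ω = 3310.0000×12/71 = 559.4366 rpm, dir flips to −; running = −559.4366
Stage 2 [90T→22T]: ω = 559.4366×90/22 = 2288.6044 rpm, dir flips to +; running = +2288.6044
Stage 3 [88T→77T]: ω = 2288.6044×88/77 = 2615.5478 rpm, dir flips to −; running = −2615.5478
Stage 4 [96T→19T]: ω = 2615.5478×96/19 = 13215.3996 rpm, dir flips to +; running = +13215.3996
Stage 5 [84T→74T]: ω = 13215.3996×84/74 = 15001.2644 rpm, dir flips to −; running = −15001.2644
Stage 6 [74T→53T]: ω = 15001.2644×74/53 = 20945.1616 rpm, dir flips to +; running = +20945.1616

+20945.1616 rpm (same as input, |ω| = 20945.1616 rpm)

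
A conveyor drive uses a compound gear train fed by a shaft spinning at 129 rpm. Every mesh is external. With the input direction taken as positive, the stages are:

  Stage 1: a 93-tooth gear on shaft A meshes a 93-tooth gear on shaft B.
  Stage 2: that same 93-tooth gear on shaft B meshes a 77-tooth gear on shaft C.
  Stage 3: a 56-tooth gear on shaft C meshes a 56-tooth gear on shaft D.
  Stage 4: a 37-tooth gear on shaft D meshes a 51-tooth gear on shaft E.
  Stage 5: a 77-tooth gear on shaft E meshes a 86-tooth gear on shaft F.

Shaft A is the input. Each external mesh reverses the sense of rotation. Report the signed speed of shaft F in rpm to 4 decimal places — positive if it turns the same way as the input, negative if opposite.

-101.2059 rpm (opposite to input, |ω| = 101.2059 rpm)

Stage 1 [93T→93T]: ω = 129.0000×93/93 = 129.0000 rpm, dir flips to −; running = −129.0000
Stage 2 [93T→77T]: ω = 129.0000×93/77 = 155.8052 rpm, dir flips to +; running = +155.8052
Stage 3 [56T→56T]: ω = 155.8052×56/56 = 155.8052 rpm, dir flips to −; running = −155.8052
Stage 4 [37T→51T]: ω = 155.8052×37/51 = 113.0351 rpm, dir flips to +; running = +113.0351
Stage 5 [77T→86T]: ω = 113.0351×77/86 = 101.2059 rpm, dir flips to −; running = −101.2059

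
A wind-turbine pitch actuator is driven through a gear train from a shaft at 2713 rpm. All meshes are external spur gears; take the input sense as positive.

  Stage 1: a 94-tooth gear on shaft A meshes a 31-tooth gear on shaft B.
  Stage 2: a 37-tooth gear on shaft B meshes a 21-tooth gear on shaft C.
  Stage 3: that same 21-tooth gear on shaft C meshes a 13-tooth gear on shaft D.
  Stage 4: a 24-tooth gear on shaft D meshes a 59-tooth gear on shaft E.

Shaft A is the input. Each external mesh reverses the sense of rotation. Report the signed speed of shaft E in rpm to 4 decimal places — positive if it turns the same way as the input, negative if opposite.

Stage 1 [94T→31T]: ω = 2713.0000×94/31 = 8226.5161 rpm, dir flips to −; running = −8226.5161
Stage 2 [37T→21T]: ω = 8226.5161×37/21 = 14494.3379 rpm, dir flips to +; running = +14494.3379
Stage 3 [21T→13T]: ω = 14494.3379×21/13 = 23413.9305 rpm, dir flips to −; running = −23413.9305
Stage 4 [24T→59T]: ω = 23413.9305×24/59 = 9524.3107 rpm, dir flips to +; running = +9524.3107

+9524.3107 rpm (same as input, |ω| = 9524.3107 rpm)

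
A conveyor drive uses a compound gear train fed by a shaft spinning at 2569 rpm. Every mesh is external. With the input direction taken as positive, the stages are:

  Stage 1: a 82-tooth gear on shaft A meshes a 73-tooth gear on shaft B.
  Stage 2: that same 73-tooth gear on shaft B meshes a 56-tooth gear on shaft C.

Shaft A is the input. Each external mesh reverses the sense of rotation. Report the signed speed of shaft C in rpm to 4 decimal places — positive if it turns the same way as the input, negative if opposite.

Stage 1 [82T→73T]: ω = 2569.0000×82/73 = 2885.7260 rpm, dir flips to −; running = −2885.7260
Stage 2 [73T→56T]: ω = 2885.7260×73/56 = 3761.7500 rpm, dir flips to +; running = +3761.7500

+3761.7500 rpm (same as input, |ω| = 3761.7500 rpm)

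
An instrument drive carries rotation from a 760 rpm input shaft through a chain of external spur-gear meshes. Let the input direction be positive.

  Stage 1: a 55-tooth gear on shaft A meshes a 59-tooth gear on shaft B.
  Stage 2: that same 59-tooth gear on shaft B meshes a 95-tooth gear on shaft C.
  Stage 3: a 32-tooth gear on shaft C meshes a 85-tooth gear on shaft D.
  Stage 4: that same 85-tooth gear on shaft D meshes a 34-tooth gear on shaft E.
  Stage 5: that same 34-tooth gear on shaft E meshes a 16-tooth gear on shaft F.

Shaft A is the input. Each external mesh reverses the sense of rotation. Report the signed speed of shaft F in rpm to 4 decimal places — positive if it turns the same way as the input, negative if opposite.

-880.0000 rpm (opposite to input, |ω| = 880.0000 rpm)

Stage 1 [55T→59T]: ω = 760.0000×55/59 = 708.4746 rpm, dir flips to −; running = −708.4746
Stage 2 [59T→95T]: ω = 708.4746×59/95 = 440.0000 rpm, dir flips to +; running = +440.0000
Stage 3 [32T→85T]: ω = 440.0000×32/85 = 165.6471 rpm, dir flips to −; running = −165.6471
Stage 4 [85T→34T]: ω = 165.6471×85/34 = 414.1176 rpm, dir flips to +; running = +414.1176
Stage 5 [34T→16T]: ω = 414.1176×34/16 = 880.0000 rpm, dir flips to −; running = −880.0000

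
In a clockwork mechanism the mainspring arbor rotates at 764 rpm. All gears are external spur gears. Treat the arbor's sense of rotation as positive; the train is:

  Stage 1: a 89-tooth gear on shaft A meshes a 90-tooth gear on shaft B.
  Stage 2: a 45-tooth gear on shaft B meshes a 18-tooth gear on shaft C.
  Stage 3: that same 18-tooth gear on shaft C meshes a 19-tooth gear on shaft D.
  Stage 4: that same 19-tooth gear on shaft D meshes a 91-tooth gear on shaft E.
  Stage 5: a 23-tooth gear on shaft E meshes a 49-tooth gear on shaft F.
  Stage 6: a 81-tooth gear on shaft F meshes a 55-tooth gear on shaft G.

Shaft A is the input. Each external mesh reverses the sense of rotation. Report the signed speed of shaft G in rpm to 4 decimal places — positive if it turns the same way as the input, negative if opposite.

Stage 1 [89T→90T]: ω = 764.0000×89/90 = 755.5111 rpm, dir flips to −; running = −755.5111
Stage 2 [45T→18T]: ω = 755.5111×45/18 = 1888.7778 rpm, dir flips to +; running = +1888.7778
Stage 3 [18T→19T]: ω = 1888.7778×18/19 = 1789.3684 rpm, dir flips to −; running = −1789.3684
Stage 4 [19T→91T]: ω = 1789.3684×19/91 = 373.6044 rpm, dir flips to +; running = +373.6044
Stage 5 [23T→49T]: ω = 373.6044×23/49 = 175.3653 rpm, dir flips to −; running = −175.3653
Stage 6 [81T→55T]: ω = 175.3653×81/55 = 258.2653 rpm, dir flips to +; running = +258.2653

+258.2653 rpm (same as input, |ω| = 258.2653 rpm)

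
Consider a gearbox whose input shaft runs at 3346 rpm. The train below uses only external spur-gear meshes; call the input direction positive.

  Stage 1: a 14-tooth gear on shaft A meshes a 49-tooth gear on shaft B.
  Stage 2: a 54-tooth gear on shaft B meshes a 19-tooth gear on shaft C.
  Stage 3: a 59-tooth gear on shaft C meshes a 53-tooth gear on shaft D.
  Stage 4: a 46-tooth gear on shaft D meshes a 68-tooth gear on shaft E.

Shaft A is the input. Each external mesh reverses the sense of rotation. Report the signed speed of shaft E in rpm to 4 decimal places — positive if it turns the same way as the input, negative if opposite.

+2046.0824 rpm (same as input, |ω| = 2046.0824 rpm)

Stage 1 [14T→49T]: ω = 3346.0000×14/49 = 956.0000 rpm, dir flips to −; running = −956.0000
Stage 2 [54T→19T]: ω = 956.0000×54/19 = 2717.0526 rpm, dir flips to +; running = +2717.0526
Stage 3 [59T→53T]: ω = 2717.0526×59/53 = 3024.6435 rpm, dir flips to −; running = −3024.6435
Stage 4 [46T→68T]: ω = 3024.6435×46/68 = 2046.0824 rpm, dir flips to +; running = +2046.0824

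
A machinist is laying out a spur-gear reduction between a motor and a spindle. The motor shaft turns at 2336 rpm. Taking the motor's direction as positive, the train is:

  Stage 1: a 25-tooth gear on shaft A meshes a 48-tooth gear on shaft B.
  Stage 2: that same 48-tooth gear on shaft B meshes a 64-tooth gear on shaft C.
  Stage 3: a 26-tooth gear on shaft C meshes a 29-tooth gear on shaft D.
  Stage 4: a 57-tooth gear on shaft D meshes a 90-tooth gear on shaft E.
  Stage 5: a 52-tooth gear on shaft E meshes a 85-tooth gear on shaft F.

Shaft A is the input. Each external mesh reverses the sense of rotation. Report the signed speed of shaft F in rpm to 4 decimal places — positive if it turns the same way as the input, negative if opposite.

Stage 1 [25T→48T]: ω = 2336.0000×25/48 = 1216.6667 rpm, dir flips to −; running = −1216.6667
Stage 2 [48T→64T]: ω = 1216.6667×48/64 = 912.5000 rpm, dir flips to +; running = +912.5000
Stage 3 [26T→29T]: ω = 912.5000×26/29 = 818.1034 rpm, dir flips to −; running = −818.1034
Stage 4 [57T→90T]: ω = 818.1034×57/90 = 518.1322 rpm, dir flips to +; running = +518.1322
Stage 5 [52T→85T]: ω = 518.1322×52/85 = 316.9750 rpm, dir flips to −; running = −316.9750

-316.9750 rpm (opposite to input, |ω| = 316.9750 rpm)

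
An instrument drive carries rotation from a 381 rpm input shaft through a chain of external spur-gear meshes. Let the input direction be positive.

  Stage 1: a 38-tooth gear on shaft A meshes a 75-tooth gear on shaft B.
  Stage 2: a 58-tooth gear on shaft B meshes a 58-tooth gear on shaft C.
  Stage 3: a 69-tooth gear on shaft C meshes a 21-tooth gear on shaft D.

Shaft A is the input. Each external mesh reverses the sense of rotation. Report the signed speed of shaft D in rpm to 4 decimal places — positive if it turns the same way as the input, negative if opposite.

Stage 1 [38T→75T]: ω = 381.0000×38/75 = 193.0400 rpm, dir flips to −; running = −193.0400
Stage 2 [58T→58T]: ω = 193.0400×58/58 = 193.0400 rpm, dir flips to +; running = +193.0400
Stage 3 [69T→21T]: ω = 193.0400×69/21 = 634.2743 rpm, dir flips to −; running = −634.2743

-634.2743 rpm (opposite to input, |ω| = 634.2743 rpm)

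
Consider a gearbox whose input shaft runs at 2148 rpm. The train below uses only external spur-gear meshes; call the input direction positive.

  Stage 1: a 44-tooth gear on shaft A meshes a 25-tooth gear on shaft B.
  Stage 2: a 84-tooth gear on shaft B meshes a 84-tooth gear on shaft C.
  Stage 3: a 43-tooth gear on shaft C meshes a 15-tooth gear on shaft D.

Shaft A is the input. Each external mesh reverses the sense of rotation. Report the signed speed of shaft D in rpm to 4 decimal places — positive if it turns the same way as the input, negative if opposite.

-10837.3760 rpm (opposite to input, |ω| = 10837.3760 rpm)

Stage 1 [44T→25T]: ω = 2148.0000×44/25 = 3780.4800 rpm, dir flips to −; running = −3780.4800
Stage 2 [84T→84T]: ω = 3780.4800×84/84 = 3780.4800 rpm, dir flips to +; running = +3780.4800
Stage 3 [43T→15T]: ω = 3780.4800×43/15 = 10837.3760 rpm, dir flips to −; running = −10837.3760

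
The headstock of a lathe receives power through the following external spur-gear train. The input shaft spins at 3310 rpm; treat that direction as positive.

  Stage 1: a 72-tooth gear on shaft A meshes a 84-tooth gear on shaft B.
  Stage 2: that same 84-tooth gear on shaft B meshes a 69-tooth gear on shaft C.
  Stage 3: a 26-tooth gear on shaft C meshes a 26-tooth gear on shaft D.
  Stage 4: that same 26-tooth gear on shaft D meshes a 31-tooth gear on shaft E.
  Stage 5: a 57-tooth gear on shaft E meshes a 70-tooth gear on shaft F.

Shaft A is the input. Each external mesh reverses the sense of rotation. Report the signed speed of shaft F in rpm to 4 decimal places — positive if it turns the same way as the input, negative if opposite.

-2358.8475 rpm (opposite to input, |ω| = 2358.8475 rpm)

Stage 1 [72T→84T]: ω = 3310.0000×72/84 = 2837.1429 rpm, dir flips to −; running = −2837.1429
Stage 2 [84T→69T]: ω = 2837.1429×84/69 = 3453.9130 rpm, dir flips to +; running = +3453.9130
Stage 3 [26T→26T]: ω = 3453.9130×26/26 = 3453.9130 rpm, dir flips to −; running = −3453.9130
Stage 4 [26T→31T]: ω = 3453.9130×26/31 = 2896.8303 rpm, dir flips to +; running = +2896.8303
Stage 5 [57T→70T]: ω = 2896.8303×57/70 = 2358.8475 rpm, dir flips to −; running = −2358.8475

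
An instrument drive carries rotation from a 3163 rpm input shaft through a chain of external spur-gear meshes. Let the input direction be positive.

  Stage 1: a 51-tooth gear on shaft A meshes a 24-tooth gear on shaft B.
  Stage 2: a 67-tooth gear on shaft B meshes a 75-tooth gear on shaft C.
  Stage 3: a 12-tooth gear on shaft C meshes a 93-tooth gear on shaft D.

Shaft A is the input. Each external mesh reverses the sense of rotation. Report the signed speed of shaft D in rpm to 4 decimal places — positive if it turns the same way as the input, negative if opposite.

Stage 1 [51T→24T]: ω = 3163.0000×51/24 = 6721.3750 rpm, dir flips to −; running = −6721.3750
Stage 2 [67T→75T]: ω = 6721.3750×67/75 = 6004.4283 rpm, dir flips to +; running = +6004.4283
Stage 3 [12T→93T]: ω = 6004.4283×12/93 = 774.7649 rpm, dir flips to −; running = −774.7649

-774.7649 rpm (opposite to input, |ω| = 774.7649 rpm)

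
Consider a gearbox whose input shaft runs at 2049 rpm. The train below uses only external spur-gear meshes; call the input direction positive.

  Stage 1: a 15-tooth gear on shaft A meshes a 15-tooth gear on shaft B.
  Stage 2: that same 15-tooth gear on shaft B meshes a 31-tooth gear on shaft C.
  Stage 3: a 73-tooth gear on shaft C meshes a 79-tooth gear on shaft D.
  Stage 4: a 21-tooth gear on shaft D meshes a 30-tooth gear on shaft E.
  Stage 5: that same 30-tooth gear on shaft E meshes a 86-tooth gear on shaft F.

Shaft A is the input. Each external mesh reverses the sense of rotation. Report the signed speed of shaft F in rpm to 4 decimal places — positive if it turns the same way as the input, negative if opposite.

Stage 1 [15T→15T]: ω = 2049.0000×15/15 = 2049.0000 rpm, dir flips to −; running = −2049.0000
Stage 2 [15T→31T]: ω = 2049.0000×15/31 = 991.4516 rpm, dir flips to +; running = +991.4516
Stage 3 [73T→79T]: ω = 991.4516×73/79 = 916.1515 rpm, dir flips to −; running = −916.1515
Stage 4 [21T→30T]: ω = 916.1515×21/30 = 641.3060 rpm, dir flips to +; running = +641.3060
Stage 5 [30T→86T]: ω = 641.3060×30/86 = 223.7114 rpm, dir flips to −; running = −223.7114

-223.7114 rpm (opposite to input, |ω| = 223.7114 rpm)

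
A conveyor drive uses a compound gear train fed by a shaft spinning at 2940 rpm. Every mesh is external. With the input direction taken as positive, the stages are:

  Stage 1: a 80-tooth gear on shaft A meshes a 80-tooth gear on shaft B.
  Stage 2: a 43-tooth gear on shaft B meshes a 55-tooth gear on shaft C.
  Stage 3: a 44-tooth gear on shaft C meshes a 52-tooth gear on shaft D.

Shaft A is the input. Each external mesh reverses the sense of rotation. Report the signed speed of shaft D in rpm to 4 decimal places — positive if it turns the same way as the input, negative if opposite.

-1944.9231 rpm (opposite to input, |ω| = 1944.9231 rpm)

Stage 1 [80T→80T]: ω = 2940.0000×80/80 = 2940.0000 rpm, dir flips to −; running = −2940.0000
Stage 2 [43T→55T]: ω = 2940.0000×43/55 = 2298.5455 rpm, dir flips to +; running = +2298.5455
Stage 3 [44T→52T]: ω = 2298.5455×44/52 = 1944.9231 rpm, dir flips to −; running = −1944.9231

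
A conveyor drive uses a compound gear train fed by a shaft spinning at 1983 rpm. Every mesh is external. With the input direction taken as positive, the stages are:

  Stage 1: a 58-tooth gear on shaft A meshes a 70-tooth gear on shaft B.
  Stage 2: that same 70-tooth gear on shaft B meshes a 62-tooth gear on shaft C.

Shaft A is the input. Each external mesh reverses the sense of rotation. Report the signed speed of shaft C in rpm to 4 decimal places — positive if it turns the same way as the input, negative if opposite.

Stage 1 [58T→70T]: ω = 1983.0000×58/70 = 1643.0571 rpm, dir flips to −; running = −1643.0571
Stage 2 [70T→62T]: ω = 1643.0571×70/62 = 1855.0645 rpm, dir flips to +; running = +1855.0645

+1855.0645 rpm (same as input, |ω| = 1855.0645 rpm)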